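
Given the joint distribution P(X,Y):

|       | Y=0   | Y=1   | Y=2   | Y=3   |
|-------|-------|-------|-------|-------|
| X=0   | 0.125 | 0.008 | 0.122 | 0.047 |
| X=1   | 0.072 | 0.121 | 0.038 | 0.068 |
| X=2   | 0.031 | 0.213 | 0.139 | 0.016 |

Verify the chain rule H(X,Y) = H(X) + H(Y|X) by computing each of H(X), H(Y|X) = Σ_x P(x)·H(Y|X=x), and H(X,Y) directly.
H(X) = 1.5714 bits, H(Y|X) = 1.6437 bits, H(X,Y) = 3.2151 bits

Marginal of X (row sums):
  P(X=0) = 0.125 + 0.008 + 0.122 + 0.047 = 0.302
  P(X=1) = 0.072 + 0.121 + 0.038 + 0.068 = 0.299
  P(X=2) = 0.031 + 0.213 + 0.139 + 0.016 = 0.399
H(X) = -[0.302·log₂(0.302) + 0.299·log₂(0.299) + 0.399·log₂(0.399)]
  = 0.5217 + 0.5208 + 0.5289 = 1.5714 bits

H(Y|X) = Σ_x P(x)·H(Y|X=x):
  X=0: P(X=0) = 0.302, P(Y|X=0) = (125/302, 4/151, 61/151, 47/302) → H(Y|X=0) = 1.6115
  X=1: P(X=1) = 0.299, P(Y|X=1) = (72/299, 121/299, 38/299, 68/299) → H(Y|X=1) = 1.8869
  X=2: P(X=2) = 0.399, P(Y|X=2) = (31/399, 71/133, 139/399, 16/399) → H(Y|X=2) = 1.4858
H(Y|X) = 0.302·1.6115 + 0.299·1.8869 + 0.399·1.4858 = 1.6437 bits

H(X,Y) = -Σ_{x,y} P(x,y) log₂ P(x,y). Per-cell terms -P(x,y)·log₂P(x,y):
  X=0: 0.3750, 0.0557, 0.3703, 0.2073
  X=1: 0.2733, 0.3687, 0.1793, 0.2637
  X=2: 0.1554, 0.4752, 0.3957, 0.0955
Sum of the 12 terms: H(X,Y) = 3.2151 bits

Chain rule check:
  H(X) + H(Y|X) = 1.5714 + 1.6437 = 3.2151 bits
  H(X,Y) = 3.2151 bits
✓ Chain rule verified.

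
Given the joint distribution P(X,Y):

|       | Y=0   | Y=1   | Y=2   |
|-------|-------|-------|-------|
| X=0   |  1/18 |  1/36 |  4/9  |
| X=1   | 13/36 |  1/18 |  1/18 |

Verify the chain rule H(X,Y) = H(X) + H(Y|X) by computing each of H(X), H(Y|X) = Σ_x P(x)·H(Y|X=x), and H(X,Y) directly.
H(X) = 0.9978 bits, H(Y|X) = 0.8914 bits, H(X,Y) = 1.8892 bits

Marginal of X (row sums):
  P(X=0) = 1/18 + 1/36 + 4/9 = 19/36
  P(X=1) = 13/36 + 1/18 + 1/18 = 17/36
H(X) = -[(19/36)·log₂(19/36) + (17/36)·log₂(17/36)]
  = 0.48661 + 0.51116 = 0.9978 bits

H(Y|X) = Σ_x P(x)·H(Y|X=x):
  X=0: P(X=0) = 19/36, P(Y|X=0) = (2/19, 1/19, 16/19) → H(Y|X=0) = 0.77424
  X=1: P(X=1) = 17/36, P(Y|X=1) = (13/17, 2/17, 2/17) → H(Y|X=1) = 1.02242
H(Y|X) = (19/36)·0.77424 + (17/36)·1.02242 = 0.8914 bits

H(X,Y) = -Σ_{x,y} P(x,y) log₂ P(x,y). Per-cell terms -P(x,y)·log₂P(x,y):
  X=0: 0.23166, 0.14361, 0.51997
  X=1: 0.53065, 0.23166, 0.23166
Sum of the 6 terms: H(X,Y) = 1.8892 bits

Chain rule check:
  H(X) + H(Y|X) = 0.9978 + 0.8914 = 1.8892 bits
  H(X,Y) = 1.8892 bits
✓ Chain rule verified.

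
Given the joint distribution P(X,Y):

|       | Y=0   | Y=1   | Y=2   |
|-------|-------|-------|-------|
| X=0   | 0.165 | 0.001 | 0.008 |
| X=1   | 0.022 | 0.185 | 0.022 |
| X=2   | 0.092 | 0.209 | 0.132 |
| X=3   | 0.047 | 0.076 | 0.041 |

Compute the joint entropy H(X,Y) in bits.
3.0404 bits

H(X,Y) = -Σ_{x,y} P(x,y) log₂ P(x,y). Per-cell terms -P(x,y)·log₂P(x,y):
  X=0: 0.42891, 0.00997, 0.05573
  X=1: 0.12114, 0.45036, 0.12114
  X=2: 0.31668, 0.47201, 0.38562
  X=3: 0.20733, 0.28256, 0.18894
Sum of the 12 terms: H(X,Y) = 3.0404 bits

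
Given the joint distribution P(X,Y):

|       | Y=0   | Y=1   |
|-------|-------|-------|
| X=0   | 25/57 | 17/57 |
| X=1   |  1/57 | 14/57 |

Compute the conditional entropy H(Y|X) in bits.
0.8104 bits

H(Y|X) = H(X,Y) - H(X)

H(X,Y) = -Σ_{x,y} P(x,y) log₂ P(x,y). Per-cell terms -P(x,y)·log₂P(x,y):
  X=0: 0.52151, 0.52057
  X=1: 0.10233, 0.49750
Sum of the 4 terms: H(X,Y) = 1.6419 bits

Marginal of X (row sums):
  P(X=0) = 25/57 + 17/57 = 14/19
  P(X=1) = 1/57 + 14/57 = 5/19
H(X) = -[(14/19)·log₂(14/19) + (5/19)·log₂(5/19)]
  = 0.32463 + 0.50684 = 0.8315 bits

H(Y|X) = H(X,Y) - H(X) = 1.6419 - 0.8315 = 0.8104 bits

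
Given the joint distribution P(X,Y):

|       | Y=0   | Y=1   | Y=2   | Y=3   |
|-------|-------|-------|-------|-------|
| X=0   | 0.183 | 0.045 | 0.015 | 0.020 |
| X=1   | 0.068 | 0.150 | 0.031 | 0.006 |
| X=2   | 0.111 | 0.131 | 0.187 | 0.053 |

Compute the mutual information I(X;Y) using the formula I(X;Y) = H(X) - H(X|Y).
0.2133 bits

I(X;Y) = H(X) - H(X|Y)

Marginal of X (row sums):
  P(X=0) = 0.183 + 0.045 + 0.015 + 0.020 = 0.263
  P(X=1) = 0.068 + 0.150 + 0.031 + 0.006 = 0.255
  P(X=2) = 0.111 + 0.131 + 0.187 + 0.053 = 0.482
H(X) = -[0.263·log₂(0.263) + 0.255·log₂(0.255) + 0.482·log₂(0.482)]
  = 0.5068 + 0.5027 + 0.5075 = 1.5170 bits

Marginal of Y (column sums):
  P(Y=0) = 0.183 + 0.068 + 0.111 = 0.362
  P(Y=1) = 0.045 + 0.150 + 0.131 = 0.326
  P(Y=2) = 0.015 + 0.031 + 0.187 = 0.233
  P(Y=3) = 0.020 + 0.006 + 0.053 = 0.079
H(X|Y) = Σ_y P(y)·H(X|Y=y):
  Y=0: P(Y=0) = 0.362, P(X|Y=0) = (183/362, 34/181, 111/362) → H(X|Y=0) = 1.4736
  Y=1: P(Y=1) = 0.326, P(X|Y=1) = (45/326, 75/163, 131/326) → H(X|Y=1) = 1.4382
  Y=2: P(Y=2) = 0.233, P(X|Y=2) = (15/233, 31/233, 187/233) → H(X|Y=2) = 0.8966
  Y=3: P(Y=3) = 0.079, P(X|Y=3) = (20/79, 6/79, 53/79) → H(X|Y=3) = 1.1705
H(X|Y) = 0.362·1.4736 + 0.326·1.4382 + 0.233·0.8966 + 0.079·1.1705 = 1.3037 bits

I(X;Y) = H(X) - H(X|Y) = 1.5170 - 1.3037 = 0.2133 bits

Cross-check via I(X;Y) = H(X) + H(Y) - H(X,Y): computing H(Y) from the column sums and H(X,Y) from the 12 cells in the same way gives H(Y) = 1.8368 bits and H(X,Y) = 3.1405 bits, so
I(X;Y) = 1.5170 + 1.8368 - 3.1405 = 0.2133 bits ✓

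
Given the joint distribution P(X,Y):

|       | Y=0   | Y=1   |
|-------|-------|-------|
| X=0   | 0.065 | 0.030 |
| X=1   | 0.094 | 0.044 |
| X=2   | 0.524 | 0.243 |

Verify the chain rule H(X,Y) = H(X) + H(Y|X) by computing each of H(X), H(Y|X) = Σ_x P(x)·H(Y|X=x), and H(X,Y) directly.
H(X) = 1.0104 bits, H(Y|X) = 0.9011 bits, H(X,Y) = 1.9115 bits

Marginal of X (row sums):
  P(X=0) = 0.065 + 0.030 = 0.095
  P(X=1) = 0.094 + 0.044 = 0.138
  P(X=2) = 0.524 + 0.243 = 0.767
H(X) = -[0.095·log₂(0.095) + 0.138·log₂(0.138) + 0.767·log₂(0.767)]
  = 0.32261 + 0.39430 + 0.29353 = 1.0104 bits

H(Y|X) = Σ_x P(x)·H(Y|X=x):
  X=0: P(X=0) = 0.095, P(Y|X=0) = (13/19, 6/19) → H(Y|X=0) = 0.89974
  X=1: P(X=1) = 0.138, P(Y|X=1) = (47/69, 22/69) → H(Y|X=1) = 0.90312
  X=2: P(X=2) = 0.767, P(Y|X=2) = (524/767, 243/767) → H(Y|X=2) = 0.90089
H(Y|X) = 0.095·0.89974 + 0.138·0.90312 + 0.767·0.90089 = 0.9011 bits

H(X,Y) = -Σ_{x,y} P(x,y) log₂ P(x,y). Per-cell terms -P(x,y)·log₂P(x,y):
  X=0: 0.25632, 0.15177
  X=1: 0.32065, 0.19828
  X=2: 0.48856, 0.49596
Sum of the 6 terms: H(X,Y) = 1.9115 bits

Chain rule check:
  H(X) + H(Y|X) = 1.0104 + 0.9011 = 1.9115 bits
  H(X,Y) = 1.9115 bits
✓ Chain rule verified.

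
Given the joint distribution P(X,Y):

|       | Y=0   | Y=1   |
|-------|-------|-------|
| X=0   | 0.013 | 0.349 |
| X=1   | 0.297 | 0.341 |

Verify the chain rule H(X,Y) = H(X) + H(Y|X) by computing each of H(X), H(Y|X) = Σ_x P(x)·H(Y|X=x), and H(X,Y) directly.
H(X) = 0.9443 bits, H(Y|X) = 0.7166 bits, H(X,Y) = 1.6609 bits

Marginal of X (row sums):
  P(X=0) = 0.013 + 0.349 = 0.362
  P(X=1) = 0.297 + 0.341 = 0.638
H(X) = -[0.362·log₂(0.362) + 0.638·log₂(0.638)]
  = 0.530670 + 0.413661 = 0.9443 bits

H(Y|X) = Σ_x P(x)·H(Y|X=x):
  X=0: P(X=0) = 0.362, P(Y|X=0) = (13/362, 349/362) → H(Y|X=0) = 0.223222
  X=1: P(X=1) = 0.638, P(Y|X=1) = (27/58, 31/58) → H(Y|X=1) = 0.996566
H(Y|X) = 0.362·0.223222 + 0.638·0.996566 = 0.7166 bits

H(X,Y) = -Σ_{x,y} P(x,y) log₂ P(x,y). Per-cell terms -P(x,y)·log₂P(x,y):
  X=0: 0.081449, 0.530027
  X=1: 0.520185, 0.529285
Sum of the 4 terms: H(X,Y) = 1.6609 bits

Chain rule check:
  H(X) + H(Y|X) = 0.9443 + 0.7166 = 1.6609 bits
  H(X,Y) = 1.6609 bits
✓ Chain rule verified.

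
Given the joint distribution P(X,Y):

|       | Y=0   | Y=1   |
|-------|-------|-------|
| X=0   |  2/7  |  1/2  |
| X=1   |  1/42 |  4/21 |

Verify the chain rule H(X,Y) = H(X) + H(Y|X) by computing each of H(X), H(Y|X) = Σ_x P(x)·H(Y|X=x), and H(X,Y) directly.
H(X) = 0.7496 bits, H(Y|X) = 0.8509 bits, H(X,Y) = 1.6005 bits

Marginal of X (row sums):
  P(X=0) = 2/7 + 1/2 = 11/14
  P(X=1) = 1/42 + 4/21 = 3/14
H(X) = -[(11/14)·log₂(11/14) + (3/14)·log₂(3/14)]
  = 0.2734 + 0.4762 = 0.7496 bits

H(Y|X) = Σ_x P(x)·H(Y|X=x):
  X=0: P(X=0) = 11/14, P(Y|X=0) = (4/11, 7/11) → H(Y|X=0) = 0.9457
  X=1: P(X=1) = 3/14, P(Y|X=1) = (1/9, 8/9) → H(Y|X=1) = 0.5033
H(Y|X) = (11/14)·0.9457 + (3/14)·0.5033 = 0.8509 bits

H(X,Y) = -Σ_{x,y} P(x,y) log₂ P(x,y). Per-cell terms -P(x,y)·log₂P(x,y):
  X=0: 0.5164, 0.5000
  X=1: 0.1284, 0.4557
Sum of the 4 terms: H(X,Y) = 1.6005 bits

Chain rule check:
  H(X) + H(Y|X) = 0.7496 + 0.8509 = 1.6005 bits
  H(X,Y) = 1.6005 bits
✓ Chain rule verified.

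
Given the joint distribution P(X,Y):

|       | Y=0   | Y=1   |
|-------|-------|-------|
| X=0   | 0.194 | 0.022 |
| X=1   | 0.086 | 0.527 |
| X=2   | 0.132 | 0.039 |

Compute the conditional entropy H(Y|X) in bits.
0.5936 bits

H(Y|X) = H(X,Y) - H(X)

H(X,Y) = -Σ_{x,y} P(x,y) log₂ P(x,y). Per-cell terms -P(x,y)·log₂P(x,y):
  X=0: 0.458979, 0.121140
  X=1: 0.304399, 0.487014
  X=2: 0.385624, 0.182535
Sum of the 6 terms: H(X,Y) = 1.93969 bits

Marginal of X (row sums):
  P(X=0) = 0.194 + 0.022 = 0.216
  P(X=1) = 0.086 + 0.527 = 0.613
  P(X=2) = 0.132 + 0.039 = 0.171
H(X) = -[0.216·log₂(0.216) + 0.613·log₂(0.613) + 0.171·log₂(0.171)]
  = 0.477554 + 0.432803 + 0.435696 = 1.34605 bits

H(Y|X) = H(X,Y) - H(X) = 1.93969 - 1.34605 = 0.5936 bits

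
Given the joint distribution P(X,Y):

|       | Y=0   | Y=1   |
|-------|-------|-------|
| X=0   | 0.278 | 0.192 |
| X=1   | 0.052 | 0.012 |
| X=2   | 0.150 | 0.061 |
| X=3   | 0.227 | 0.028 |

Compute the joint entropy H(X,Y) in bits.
2.5556 bits

H(X,Y) = -Σ_{x,y} P(x,y) log₂ P(x,y). Per-cell terms -P(x,y)·log₂P(x,y):
  X=0: 0.51342, 0.45712
  X=1: 0.22180, 0.07657
  X=2: 0.41054, 0.24614
  X=3: 0.48561, 0.14444
Sum of the 8 terms: H(X,Y) = 2.5556 bits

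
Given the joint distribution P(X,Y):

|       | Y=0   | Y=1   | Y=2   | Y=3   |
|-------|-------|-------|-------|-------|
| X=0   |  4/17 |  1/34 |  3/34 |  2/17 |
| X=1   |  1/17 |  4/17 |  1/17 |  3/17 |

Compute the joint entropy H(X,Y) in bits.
2.7267 bits

H(X,Y) = -Σ_{x,y} P(x,y) log₂ P(x,y). Per-cell terms -P(x,y)·log₂P(x,y):
  X=0: 0.49117, 0.14963, 0.30904, 0.36323
  X=1: 0.24044, 0.49117, 0.24044, 0.44162
Sum of the 8 terms: H(X,Y) = 2.7267 bits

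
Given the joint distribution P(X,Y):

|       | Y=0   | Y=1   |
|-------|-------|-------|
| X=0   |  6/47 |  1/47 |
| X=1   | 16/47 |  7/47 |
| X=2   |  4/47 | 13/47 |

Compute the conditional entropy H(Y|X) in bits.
0.8067 bits

H(Y|X) = H(X,Y) - H(X)

H(X,Y) = -Σ_{x,y} P(x,y) log₂ P(x,y). Per-cell terms -P(x,y)·log₂P(x,y):
  X=0: 0.379101, 0.118183
  X=1: 0.529222, 0.409163
  X=2: 0.302518, 0.512850
Sum of the 6 terms: H(X,Y) = 2.25104 bits

Marginal of X (row sums):
  P(X=0) = 6/47 + 1/47 = 7/47
  P(X=1) = 16/47 + 7/47 = 23/47
  P(X=2) = 4/47 + 13/47 = 17/47
H(X) = -[(7/47)·log₂(7/47) + (23/47)·log₂(23/47) + (17/47)·log₂(17/47)]
  = 0.409163 + 0.504545 + 0.530663 = 1.44437 bits

H(Y|X) = H(X,Y) - H(X) = 2.25104 - 1.44437 = 0.8067 bits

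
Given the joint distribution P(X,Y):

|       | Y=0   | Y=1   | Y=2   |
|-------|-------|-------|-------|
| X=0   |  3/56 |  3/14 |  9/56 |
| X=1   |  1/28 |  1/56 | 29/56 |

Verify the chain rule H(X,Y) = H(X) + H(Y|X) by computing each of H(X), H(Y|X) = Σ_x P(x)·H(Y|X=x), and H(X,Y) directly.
H(X) = 0.9852 bits, H(Y|X) = 0.9081 bits, H(X,Y) = 1.8933 bits

Marginal of X (row sums):
  P(X=0) = 3/56 + 3/14 + 9/56 = 3/7
  P(X=1) = 1/28 + 1/56 + 29/56 = 4/7
H(X) = -[(3/7)·log₂(3/7) + (4/7)·log₂(4/7)]
  = 0.5239 + 0.4613 = 0.9852 bits

H(Y|X) = Σ_x P(x)·H(Y|X=x):
  X=0: P(X=0) = 3/7, P(Y|X=0) = (1/8, 1/2, 3/8) → H(Y|X=0) = 1.4056
  X=1: P(X=1) = 4/7, P(Y|X=1) = (1/16, 1/32, 29/32) → H(Y|X=1) = 0.5350
H(Y|X) = (3/7)·1.4056 + (4/7)·0.5350 = 0.9081 bits

H(X,Y) = -Σ_{x,y} P(x,y) log₂ P(x,y). Per-cell terms -P(x,y)·log₂P(x,y):
  X=0: 0.2262, 0.4762, 0.4239
  X=1: 0.1717, 0.1037, 0.4916
Sum of the 6 terms: H(X,Y) = 1.8933 bits

Chain rule check:
  H(X) + H(Y|X) = 0.9852 + 0.9081 = 1.8933 bits
  H(X,Y) = 1.8933 bits
✓ Chain rule verified.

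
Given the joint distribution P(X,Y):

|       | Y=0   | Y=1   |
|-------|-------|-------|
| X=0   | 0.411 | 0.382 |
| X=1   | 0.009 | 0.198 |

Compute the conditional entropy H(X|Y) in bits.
0.5999 bits

H(X|Y) = H(X,Y) - H(Y)

H(X,Y) = -Σ_{x,y} P(x,y) log₂ P(x,y). Per-cell terms -P(x,y)·log₂P(x,y):
  X=0: 0.5272266, 0.5303518
  X=1: 0.0611627, 0.4626127
Sum of the 4 terms: H(X,Y) = 1.581354 bits

Marginal of Y (column sums):
  P(Y=0) = 0.411 + 0.009 = 0.420
  P(Y=1) = 0.382 + 0.198 = 0.580
H(Y) = -[0.420·log₂(0.420) + 0.580·log₂(0.580)]
  = 0.5256463 + 0.4558076 = 0.981454 bits

H(X|Y) = H(X,Y) - H(Y) = 1.581354 - 0.981454 = 0.5999 bits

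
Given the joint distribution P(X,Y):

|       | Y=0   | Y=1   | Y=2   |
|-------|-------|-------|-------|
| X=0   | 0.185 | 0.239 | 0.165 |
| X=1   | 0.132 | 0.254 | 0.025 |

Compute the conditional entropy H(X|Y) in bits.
0.9100 bits

H(X|Y) = H(X,Y) - H(Y)

H(X,Y) = -Σ_{x,y} P(x,y) log₂ P(x,y). Per-cell terms -P(x,y)·log₂P(x,y):
  X=0: 0.450365, 0.493515, 0.428911
  X=1: 0.385624, 0.502183, 0.133048
Sum of the 6 terms: H(X,Y) = 2.39365 bits

Marginal of Y (column sums):
  P(Y=0) = 0.185 + 0.132 = 0.317
  P(Y=1) = 0.239 + 0.254 = 0.493
  P(Y=2) = 0.165 + 0.025 = 0.190
H(Y) = -[0.317·log₂(0.317) + 0.493·log₂(0.493) + 0.190·log₂(0.190)]
  = 0.525410 + 0.503028 + 0.455226 = 1.48366 bits

H(X|Y) = H(X,Y) - H(Y) = 2.39365 - 1.48366 = 0.9100 bits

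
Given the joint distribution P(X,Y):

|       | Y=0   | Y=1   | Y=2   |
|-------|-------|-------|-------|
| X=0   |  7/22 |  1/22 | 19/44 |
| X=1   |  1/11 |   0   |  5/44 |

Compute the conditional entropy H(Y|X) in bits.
1.1916 bits

H(Y|X) = H(X,Y) - H(X)

H(X,Y) = -Σ_{x,y} P(x,y) log₂ P(x,y). Per-cell terms -P(x,y)·log₂P(x,y):
  X=0: 0.5257, 0.2027, 0.5231
  X=1: 0.3145, 0.0000, 0.3565
  (cells with P = 0 contribute 0)
Sum of the 6 terms: H(X,Y) = 1.9225 bits

Marginal of X (row sums):
  P(X=0) = 7/22 + 1/22 + 19/44 = 35/44
  P(X=1) = 1/11 + 0 + 5/44 = 9/44
H(X) = -[(35/44)·log₂(35/44) + (9/44)·log₂(9/44)]
  = 0.2626 + 0.4683 = 0.7309 bits

H(Y|X) = H(X,Y) - H(X) = 1.9225 - 0.7309 = 1.1916 bits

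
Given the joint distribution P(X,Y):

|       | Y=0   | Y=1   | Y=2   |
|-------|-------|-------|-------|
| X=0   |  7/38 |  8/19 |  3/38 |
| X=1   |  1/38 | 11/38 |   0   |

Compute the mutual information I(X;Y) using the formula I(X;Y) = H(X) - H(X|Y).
0.0925 bits

I(X;Y) = H(X) - H(X|Y)

Marginal of X (row sums):
  P(X=0) = 7/38 + 8/19 + 3/38 = 13/19
  P(X=1) = 1/38 + 11/38 + 0 = 6/19
H(X) = -[(13/19)·log₂(13/19) + (6/19)·log₂(6/19)]
  = 0.374597 + 0.525147 = 0.89974 bits

Marginal of Y (column sums):
  P(Y=0) = 7/38 + 1/38 = 4/19
  P(Y=1) = 8/19 + 11/38 = 27/38
  P(Y=2) = 3/38 + 0 = 3/38
H(X|Y) = Σ_y P(y)·H(X|Y=y):
  Y=0: P(Y=0) = 4/19, P(X|Y=0) = (7/8, 1/8) → H(X|Y=0) = 0.543564
  Y=1: P(Y=1) = 27/38, P(X|Y=1) = (16/27, 11/27) → H(X|Y=1) = 0.975119
  Y=2: P(Y=2) = 3/38, P(X|Y=2) = (1, 0) → H(X|Y=2) = 0.000000
H(X|Y) = (4/19)·0.543564 + (27/38)·0.975119 + (3/38)·0.000000 = 0.80728 bits

I(X;Y) = H(X) - H(X|Y) = 0.89974 - 0.80728 = 0.0925 bits

Cross-check via I(X;Y) = H(X) + H(Y) - H(X,Y): computing H(Y) from the column sums and H(X,Y) from the 6 cells in the same way gives H(Y) = 1.11275 bits and H(X,Y) = 1.92003 bits, so
I(X;Y) = 0.89974 + 1.11275 - 1.92003 = 0.0925 bits ✓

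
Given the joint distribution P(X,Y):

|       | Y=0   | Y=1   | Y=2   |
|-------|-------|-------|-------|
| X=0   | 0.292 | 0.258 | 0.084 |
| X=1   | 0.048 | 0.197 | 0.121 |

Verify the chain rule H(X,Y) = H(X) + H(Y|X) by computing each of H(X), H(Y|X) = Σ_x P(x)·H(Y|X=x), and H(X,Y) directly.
H(X) = 0.9476 bits, H(Y|X) = 1.4161 bits, H(X,Y) = 2.3637 bits

Marginal of X (row sums):
  P(X=0) = 0.292 + 0.258 + 0.084 = 0.634
  P(X=1) = 0.048 + 0.197 + 0.121 = 0.366
H(X) = -[0.634·log₂(0.634) + 0.366·log₂(0.366)]
  = 0.416820 + 0.530731 = 0.9476 bits

H(Y|X) = Σ_x P(x)·H(Y|X=x):
  X=0: P(X=0) = 0.634, P(Y|X=0) = (146/317, 129/317, 42/317) → H(Y|X=0) = 1.429348
  X=1: P(X=1) = 0.366, P(Y|X=1) = (8/61, 197/366, 121/366) → H(Y|X=1) = 1.393282
H(Y|X) = 0.634·1.429348 + 0.366·1.393282 = 1.4161 bits

H(X,Y) = -Σ_{x,y} P(x,y) log₂ P(x,y). Per-cell terms -P(x,y)·log₂P(x,y):
  X=0: 0.518580, 0.504276, 0.300171
  X=1: 0.210279, 0.461715, 0.368677
Sum of the 6 terms: H(X,Y) = 2.3637 bits

Chain rule check:
  H(X) + H(Y|X) = 0.9476 + 1.4161 = 2.3637 bits
  H(X,Y) = 2.3637 bits
✓ Chain rule verified.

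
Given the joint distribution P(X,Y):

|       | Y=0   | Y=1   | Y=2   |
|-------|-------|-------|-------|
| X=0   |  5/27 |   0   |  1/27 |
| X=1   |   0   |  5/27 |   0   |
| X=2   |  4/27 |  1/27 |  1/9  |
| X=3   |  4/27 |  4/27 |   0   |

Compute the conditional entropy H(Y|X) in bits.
0.8572 bits

H(Y|X) = H(X,Y) - H(X)

H(X,Y) = -Σ_{x,y} P(x,y) log₂ P(x,y). Per-cell terms -P(x,y)·log₂P(x,y):
  X=0: 0.45055, 0.00000, 0.17611
  X=1: 0.00000, 0.45055, 0.00000
  X=2: 0.40813, 0.17611, 0.35221
  X=3: 0.40813, 0.40813, 0.00000
  (cells with P = 0 contribute 0)
Sum of the 12 terms: H(X,Y) = 2.8299 bits

Marginal of X (row sums):
  P(X=0) = 5/27 + 0 + 1/27 = 2/9
  P(X=1) = 0 + 5/27 + 0 = 5/27
  P(X=2) = 4/27 + 1/27 + 1/9 = 8/27
  P(X=3) = 4/27 + 4/27 + 0 = 8/27
H(X) = -[(2/9)·log₂(2/9) + (5/27)·log₂(5/27) + (8/27)·log₂(8/27) + (8/27)·log₂(8/27)]
  = 0.48221 + 0.45055 + 0.51997 + 0.51997 = 1.9727 bits

H(Y|X) = H(X,Y) - H(X) = 2.8299 - 1.9727 = 0.8572 bits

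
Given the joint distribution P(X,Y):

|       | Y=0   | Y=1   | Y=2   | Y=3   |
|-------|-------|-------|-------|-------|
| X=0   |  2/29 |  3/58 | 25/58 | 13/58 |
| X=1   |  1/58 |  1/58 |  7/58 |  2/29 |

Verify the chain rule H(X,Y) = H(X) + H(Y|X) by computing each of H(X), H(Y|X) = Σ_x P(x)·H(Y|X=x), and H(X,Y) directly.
H(X) = 0.7677 bits, H(Y|X) = 1.5626 bits, H(X,Y) = 2.3302 bits

Marginal of X (row sums):
  P(X=0) = 2/29 + 3/58 + 25/58 + 13/58 = 45/58
  P(X=1) = 1/58 + 1/58 + 7/58 + 2/29 = 13/58
H(X) = -[(45/58)·log₂(45/58) + (13/58)·log₂(13/58)]
  = 0.2840647 + 0.4835868 = 0.7677 bits

H(Y|X) = Σ_x P(x)·H(Y|X=x):
  X=0: P(X=0) = 45/58, P(Y|X=0) = (4/45, 1/15, 5/9, 13/45) → H(Y|X=0) = 1.5594751
  X=1: P(X=1) = 13/58, P(Y|X=1) = (1/13, 1/13, 7/13, 4/13) → H(Y|X=1) = 1.5734025
H(Y|X) = (45/58)·1.5594751 + (13/58)·1.5734025 = 1.5626 bits

H(X,Y) = -Σ_{x,y} P(x,y) log₂ P(x,y). Per-cell terms -P(x,y)·log₂P(x,y):
  X=0: 0.2660677, 0.2210182, 0.5233297, 0.4835868
  X=1: 0.1009997, 0.1009997, 0.3681790, 0.2660677
Sum of the 8 terms: H(X,Y) = 2.3302 bits

Chain rule check:
  H(X) + H(Y|X) = 0.7677 + 1.5626 = 2.3303 bits
  H(X,Y) = 2.3302 bits
✓ Chain rule verified (Δ = 0.0001 is 4-dp rounding noise: each of the three values was rounded independently).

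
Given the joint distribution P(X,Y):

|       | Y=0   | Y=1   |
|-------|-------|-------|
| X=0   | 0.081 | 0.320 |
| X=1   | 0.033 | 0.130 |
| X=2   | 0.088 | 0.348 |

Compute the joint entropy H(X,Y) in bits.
2.2033 bits

H(X,Y) = -Σ_{x,y} P(x,y) log₂ P(x,y). Per-cell terms -P(x,y)·log₂P(x,y):
  X=0: 0.29370, 0.52603
  X=1: 0.16241, 0.38264
  X=2: 0.30856, 0.52995
Sum of the 6 terms: H(X,Y) = 2.2033 bits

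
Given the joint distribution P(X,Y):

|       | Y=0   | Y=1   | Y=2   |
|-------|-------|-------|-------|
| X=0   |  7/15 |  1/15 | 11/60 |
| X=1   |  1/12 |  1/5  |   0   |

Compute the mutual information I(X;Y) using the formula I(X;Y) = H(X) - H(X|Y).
0.3061 bits

I(X;Y) = H(X) - H(X|Y)

Marginal of X (row sums):
  P(X=0) = 7/15 + 1/15 + 11/60 = 43/60
  P(X=1) = 1/12 + 1/5 + 0 = 17/60
H(X) = -[(43/60)·log₂(43/60) + (17/60)·log₂(17/60)]
  = 0.34445 + 0.51550 = 0.85995 bits

Marginal of Y (column sums):
  P(Y=0) = 7/15 + 1/12 = 11/20
  P(Y=1) = 1/15 + 1/5 = 4/15
  P(Y=2) = 11/60 + 0 = 11/60
H(X|Y) = Σ_y P(y)·H(X|Y=y):
  Y=0: P(Y=0) = 11/20, P(X|Y=0) = (28/33, 5/33) → H(X|Y=0) = 0.61362
  Y=1: P(Y=1) = 4/15, P(X|Y=1) = (1/4, 3/4) → H(X|Y=1) = 0.81128
  Y=2: P(Y=2) = 11/60, P(X|Y=2) = (1, 0) → H(X|Y=2) = 0.00000
H(X|Y) = (11/20)·0.61362 + (4/15)·0.81128 + (11/60)·0.00000 = 0.55383 bits

I(X;Y) = H(X) - H(X|Y) = 0.85995 - 0.55383 = 0.3061 bits

Cross-check via I(X;Y) = H(X) + H(Y) - H(X,Y): computing H(Y) from the column sums and H(X,Y) from the 6 cells in the same way gives H(Y) = 1.43158 bits and H(X,Y) = 1.98541 bits, so
I(X;Y) = 0.85995 + 1.43158 - 1.98541 = 0.3061 bits ✓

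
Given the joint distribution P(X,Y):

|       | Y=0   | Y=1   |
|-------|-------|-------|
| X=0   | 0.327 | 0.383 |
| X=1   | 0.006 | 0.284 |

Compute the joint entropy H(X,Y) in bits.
1.6177 bits

H(X,Y) = -Σ_{x,y} P(x,y) log₂ P(x,y). Per-cell terms -P(x,y)·log₂P(x,y):
  X=0: 0.5273, 0.5303
  X=1: 0.0443, 0.5158
Sum of the 4 terms: H(X,Y) = 1.6177 bits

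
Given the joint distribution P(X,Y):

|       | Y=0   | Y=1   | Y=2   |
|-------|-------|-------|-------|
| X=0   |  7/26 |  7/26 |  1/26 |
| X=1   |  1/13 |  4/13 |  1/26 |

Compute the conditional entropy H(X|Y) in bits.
0.9165 bits

H(X|Y) = H(X,Y) - H(Y)

H(X,Y) = -Σ_{x,y} P(x,y) log₂ P(x,y). Per-cell terms -P(x,y)·log₂P(x,y):
  X=0: 0.50968, 0.50968, 0.18079
  X=1: 0.28465, 0.52321, 0.18079
Sum of the 6 terms: H(X,Y) = 2.1888 bits

Marginal of Y (column sums):
  P(Y=0) = 7/26 + 1/13 = 9/26
  P(Y=1) = 7/26 + 4/13 = 15/26
  P(Y=2) = 1/26 + 1/26 = 1/13
H(Y) = -[(9/26)·log₂(9/26) + (15/26)·log₂(15/26) + (1/13)·log₂(1/13)]
  = 0.52979 + 0.45782 + 0.28465 = 1.2723 bits

H(X|Y) = H(X,Y) - H(Y) = 2.1888 - 1.2723 = 0.9165 bits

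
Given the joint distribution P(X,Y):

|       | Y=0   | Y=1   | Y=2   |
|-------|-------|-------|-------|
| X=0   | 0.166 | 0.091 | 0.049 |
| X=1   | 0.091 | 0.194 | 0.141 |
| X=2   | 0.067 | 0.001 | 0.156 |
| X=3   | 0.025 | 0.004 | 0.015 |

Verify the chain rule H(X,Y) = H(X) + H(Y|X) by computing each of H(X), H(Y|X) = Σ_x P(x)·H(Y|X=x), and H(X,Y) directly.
H(X) = 1.7290 bits, H(Y|X) = 1.3463 bits, H(X,Y) = 3.0753 bits

Marginal of X (row sums):
  P(X=0) = 0.166 + 0.091 + 0.049 = 0.306
  P(X=1) = 0.091 + 0.194 + 0.141 = 0.426
  P(X=2) = 0.067 + 0.001 + 0.156 = 0.224
  P(X=3) = 0.025 + 0.004 + 0.015 = 0.044
H(X) = -[0.306·log₂(0.306) + 0.426·log₂(0.426) + 0.224·log₂(0.224) + 0.044·log₂(0.044)]
  = 0.52277 + 0.52444 + 0.48349 + 0.19828 = 1.7290 bits

H(Y|X) = Σ_x P(x)·H(Y|X=x):
  X=0: P(X=0) = 0.306, P(Y|X=0) = (83/153, 91/306, 49/306) → H(Y|X=0) = 1.42214
  X=1: P(X=1) = 0.426, P(Y|X=1) = (91/426, 97/213, 47/142) → H(Y|X=1) = 1.52046
  X=2: P(X=2) = 0.224, P(Y|X=2) = (67/224, 1/224, 39/56) → H(Y|X=2) = 0.91918
  X=3: P(X=3) = 0.044, P(Y|X=3) = (25/44, 1/11, 15/44) → H(Y|X=3) = 1.30716
H(Y|X) = 0.306·1.42214 + 0.426·1.52046 + 0.224·0.91918 + 0.044·1.30716 = 1.3463 bits

H(X,Y) = -Σ_{x,y} P(x,y) log₂ P(x,y). Per-cell terms -P(x,y)·log₂P(x,y):
  X=0: 0.43006, 0.31468, 0.21320
  X=1: 0.31468, 0.45898, 0.39850
  X=2: 0.26128, 0.00997, 0.41814
  X=3: 0.13305, 0.03186, 0.09088
Sum of the 12 terms: H(X,Y) = 3.0753 bits

Chain rule check:
  H(X) + H(Y|X) = 1.7290 + 1.3463 = 3.0753 bits
  H(X,Y) = 3.0753 bits
✓ Chain rule verified.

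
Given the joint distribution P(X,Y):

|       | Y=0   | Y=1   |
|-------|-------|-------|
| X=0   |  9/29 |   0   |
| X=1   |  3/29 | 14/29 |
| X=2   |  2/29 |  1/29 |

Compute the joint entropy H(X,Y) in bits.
1.8033 bits

H(X,Y) = -Σ_{x,y} P(x,y) log₂ P(x,y). Per-cell terms -P(x,y)·log₂P(x,y):
  X=0: 0.5239, 0.0000
  X=1: 0.3386, 0.5072
  X=2: 0.2661, 0.1675
  (cells with P = 0 contribute 0)
Sum of the 6 terms: H(X,Y) = 1.8033 bits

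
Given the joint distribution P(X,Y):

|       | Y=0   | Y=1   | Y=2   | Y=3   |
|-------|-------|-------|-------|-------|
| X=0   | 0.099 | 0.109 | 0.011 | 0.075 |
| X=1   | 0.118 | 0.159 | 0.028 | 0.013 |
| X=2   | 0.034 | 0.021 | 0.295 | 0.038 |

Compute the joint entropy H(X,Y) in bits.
3.0239 bits

H(X,Y) = -Σ_{x,y} P(x,y) log₂ P(x,y). Per-cell terms -P(x,y)·log₂P(x,y):
  X=0: 0.3303, 0.3485, 0.0716, 0.2803
  X=1: 0.3638, 0.4218, 0.1444, 0.0814
  X=2: 0.1659, 0.1170, 0.5196, 0.1793
Sum of the 12 terms: H(X,Y) = 3.0239 bits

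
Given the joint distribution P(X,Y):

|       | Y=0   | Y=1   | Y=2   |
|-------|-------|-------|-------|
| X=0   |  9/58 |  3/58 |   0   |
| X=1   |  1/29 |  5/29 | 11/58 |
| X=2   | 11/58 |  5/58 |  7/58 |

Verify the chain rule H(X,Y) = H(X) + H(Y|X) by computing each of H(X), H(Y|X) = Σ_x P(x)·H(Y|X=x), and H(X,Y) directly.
H(X) = 1.5286 bits, H(Y|X) = 1.2971 bits, H(X,Y) = 2.8257 bits

Marginal of X (row sums):
  P(X=0) = 9/58 + 3/58 + 0 = 6/29
  P(X=1) = 1/29 + 5/29 + 11/58 = 23/58
  P(X=2) = 11/58 + 5/58 + 7/58 = 23/58
H(X) = -[(6/29)·log₂(6/29) + (23/58)·log₂(23/58) + (23/58)·log₂(23/58)]
  = 0.47028 + 0.52917 + 0.52917 = 1.5286 bits

H(Y|X) = Σ_x P(x)·H(Y|X=x):
  X=0: P(X=0) = 6/29, P(Y|X=0) = (3/4, 1/4, 0) → H(Y|X=0) = 0.81128
  X=1: P(X=1) = 23/58, P(Y|X=1) = (2/23, 10/23, 11/23) → H(Y|X=1) = 1.33778
  X=2: P(X=2) = 23/58, P(Y|X=2) = (11/23, 5/23, 7/23) → H(Y|X=2) = 1.50987
H(Y|X) = (6/29)·0.81128 + (23/58)·1.33778 + (23/58)·1.50987 = 1.2971 bits

H(X,Y) = -Σ_{x,y} P(x,y) log₂ P(x,y). Per-cell terms -P(x,y)·log₂P(x,y):
  X=0: 0.41711, 0.22102, 0.00000
  X=1: 0.16752, 0.43725, 0.45490
  X=2: 0.45490, 0.30483, 0.36818
  (cells with P = 0 contribute 0)
Sum of the 9 terms: H(X,Y) = 2.8257 bits

Chain rule check:
  H(X) + H(Y|X) = 1.5286 + 1.2971 = 2.8257 bits
  H(X,Y) = 2.8257 bits
✓ Chain rule verified.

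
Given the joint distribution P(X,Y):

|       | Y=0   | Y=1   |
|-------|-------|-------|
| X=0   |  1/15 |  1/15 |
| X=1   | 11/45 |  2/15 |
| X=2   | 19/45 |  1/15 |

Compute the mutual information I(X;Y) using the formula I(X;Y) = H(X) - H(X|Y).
0.0685 bits

I(X;Y) = H(X) - H(X|Y)

Marginal of X (row sums):
  P(X=0) = 1/15 + 1/15 = 2/15
  P(X=1) = 11/45 + 2/15 = 17/45
  P(X=2) = 19/45 + 1/15 = 22/45
H(X) = -[(2/15)·log₂(2/15) + (17/45)·log₂(17/45) + (22/45)·log₂(22/45)]
  = 0.387585 + 0.530547 + 0.504739 = 1.42287 bits

Marginal of Y (column sums):
  P(Y=0) = 1/15 + 11/45 + 19/45 = 11/15
  P(Y=1) = 1/15 + 2/15 + 1/15 = 4/15
H(X|Y) = Σ_y P(y)·H(X|Y=y):
  Y=0: P(Y=0) = 11/15, P(X|Y=0) = (1/11, 1/3, 19/33) → H(X|Y=0) = 1.301386
  Y=1: P(Y=1) = 4/15, P(X|Y=1) = (1/4, 1/2, 1/4) → H(X|Y=1) = 1.500000
H(X|Y) = (11/15)·1.301386 + (4/15)·1.500000 = 1.35435 bits

I(X;Y) = H(X) - H(X|Y) = 1.42287 - 1.35435 = 0.0685 bits

Cross-check via I(X;Y) = H(X) + H(Y) - H(X,Y): computing H(Y) from the column sums and H(X,Y) from the 6 cells in the same way gives H(Y) = 0.83664 bits and H(X,Y) = 2.19099 bits, so
I(X;Y) = 1.42287 + 0.83664 - 2.19099 = 0.0685 bits ✓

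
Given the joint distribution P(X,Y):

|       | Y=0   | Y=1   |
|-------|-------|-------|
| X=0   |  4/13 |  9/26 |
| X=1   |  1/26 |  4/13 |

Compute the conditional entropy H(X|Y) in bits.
0.8264 bits

H(X|Y) = H(X,Y) - H(Y)

H(X,Y) = -Σ_{x,y} P(x,y) log₂ P(x,y). Per-cell terms -P(x,y)·log₂P(x,y):
  X=0: 0.5232, 0.5298
  X=1: 0.1808, 0.5232
Sum of the 4 terms: H(X,Y) = 1.7570 bits

Marginal of Y (column sums):
  P(Y=0) = 4/13 + 1/26 = 9/26
  P(Y=1) = 9/26 + 4/13 = 17/26
H(Y) = -[(9/26)·log₂(9/26) + (17/26)·log₂(17/26)]
  = 0.5298 + 0.4008 = 0.9306 bits

H(X|Y) = H(X,Y) - H(Y) = 1.7570 - 0.9306 = 0.8264 bits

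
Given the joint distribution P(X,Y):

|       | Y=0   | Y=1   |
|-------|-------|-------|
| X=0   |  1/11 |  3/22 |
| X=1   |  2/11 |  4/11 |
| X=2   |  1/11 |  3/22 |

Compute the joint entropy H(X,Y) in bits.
2.3908 bits

H(X,Y) = -Σ_{x,y} P(x,y) log₂ P(x,y). Per-cell terms -P(x,y)·log₂P(x,y):
  X=0: 0.31449, 0.39197
  X=1: 0.44717, 0.53070
  X=2: 0.31449, 0.39197
Sum of the 6 terms: H(X,Y) = 2.3908 bits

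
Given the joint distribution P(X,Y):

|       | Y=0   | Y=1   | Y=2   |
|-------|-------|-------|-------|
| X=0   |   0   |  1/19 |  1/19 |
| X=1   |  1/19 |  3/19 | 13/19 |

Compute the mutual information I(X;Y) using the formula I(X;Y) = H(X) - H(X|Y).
0.0411 bits

I(X;Y) = H(X) - H(X|Y)

Marginal of X (row sums):
  P(X=0) = 0 + 1/19 + 1/19 = 2/19
  P(X=1) = 1/19 + 3/19 + 13/19 = 17/19
H(X) = -[(2/19)·log₂(2/19) + (17/19)·log₂(17/19)]
  = 0.341887 + 0.143574 = 0.485461 bits

Marginal of Y (column sums):
  P(Y=0) = 0 + 1/19 = 1/19
  P(Y=1) = 1/19 + 3/19 = 4/19
  P(Y=2) = 1/19 + 13/19 = 14/19
H(X|Y) = Σ_y P(y)·H(X|Y=y):
  Y=0: P(Y=0) = 1/19, P(X|Y=0) = (0, 1) → H(X|Y=0) = 0.000000
  Y=1: P(Y=1) = 4/19, P(X|Y=1) = (1/4, 3/4) → H(X|Y=1) = 0.811278
  Y=2: P(Y=2) = 14/19, P(X|Y=2) = (1/14, 13/14) → H(X|Y=2) = 0.371232
H(X|Y) = (1/19)·0.000000 + (4/19)·0.811278 + (14/19)·0.371232 = 0.444335 bits

I(X;Y) = H(X) - H(X|Y) = 0.485461 - 0.444335 = 0.0411 bits

Cross-check via I(X;Y) = H(X) + H(Y) - H(X,Y): computing H(Y) from the column sums and H(X,Y) from the 6 cells in the same way gives H(Y) = 1.021455 bits and H(X,Y) = 1.465790 bits, so
I(X;Y) = 0.485461 + 1.021455 - 1.465790 = 0.0411 bits ✓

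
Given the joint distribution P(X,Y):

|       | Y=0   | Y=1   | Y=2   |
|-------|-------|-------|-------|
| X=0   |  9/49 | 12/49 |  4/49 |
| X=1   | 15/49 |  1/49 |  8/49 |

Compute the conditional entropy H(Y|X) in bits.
1.3058 bits

H(Y|X) = H(X,Y) - H(X)

H(X,Y) = -Σ_{x,y} P(x,y) log₂ P(x,y). Per-cell terms -P(x,y)·log₂P(x,y):
  X=0: 0.4490, 0.4971, 0.2951
  X=1: 0.5228, 0.1146, 0.4269
Sum of the 6 terms: H(X,Y) = 2.3055 bits

Marginal of X (row sums):
  P(X=0) = 9/49 + 12/49 + 4/49 = 25/49
  P(X=1) = 15/49 + 1/49 + 8/49 = 24/49
H(X) = -[(25/49)·log₂(25/49) + (24/49)·log₂(24/49)]
  = 0.4953 + 0.5044 = 0.9997 bits

H(Y|X) = H(X,Y) - H(X) = 2.3055 - 0.9997 = 1.3058 bits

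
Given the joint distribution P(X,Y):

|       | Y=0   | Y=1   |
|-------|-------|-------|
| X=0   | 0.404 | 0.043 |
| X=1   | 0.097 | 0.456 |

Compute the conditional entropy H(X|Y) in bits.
0.5666 bits

H(X|Y) = H(X,Y) - H(Y)

H(X,Y) = -Σ_{x,y} P(x,y) log₂ P(x,y). Per-cell terms -P(x,y)·log₂P(x,y):
  X=0: 0.528259, 0.195199
  X=1: 0.326490, 0.516600
Sum of the 4 terms: H(X,Y) = 1.566548 bits

Marginal of Y (column sums):
  P(Y=0) = 0.404 + 0.097 = 0.501
  P(Y=1) = 0.043 + 0.456 = 0.499
H(Y) = -[0.501·log₂(0.501) + 0.499·log₂(0.499)]
  = 0.499556 + 0.500441 = 0.999997 bits

H(X|Y) = H(X,Y) - H(Y) = 1.566548 - 0.999997 = 0.5666 bits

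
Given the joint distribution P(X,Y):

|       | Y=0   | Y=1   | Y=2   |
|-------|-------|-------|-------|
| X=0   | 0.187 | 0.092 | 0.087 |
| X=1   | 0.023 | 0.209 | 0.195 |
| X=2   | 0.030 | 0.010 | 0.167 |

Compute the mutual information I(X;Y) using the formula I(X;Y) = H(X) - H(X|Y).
0.2802 bits

I(X;Y) = H(X) - H(X|Y)

Marginal of X (row sums):
  P(X=0) = 0.187 + 0.092 + 0.087 = 0.366
  P(X=1) = 0.023 + 0.209 + 0.195 = 0.427
  P(X=2) = 0.030 + 0.010 + 0.167 = 0.207
H(X) = -[0.366·log₂(0.366) + 0.427·log₂(0.427) + 0.207·log₂(0.207)]
  = 0.5307 + 0.5242 + 0.4704 = 1.5253 bits

Marginal of Y (column sums):
  P(Y=0) = 0.187 + 0.023 + 0.030 = 0.240
  P(Y=1) = 0.092 + 0.209 + 0.010 = 0.311
  P(Y=2) = 0.087 + 0.195 + 0.167 = 0.449
H(X|Y) = Σ_y P(y)·H(X|Y=y):
  Y=0: P(Y=0) = 0.240, P(X|Y=0) = (187/240, 23/240, 1/8) → H(X|Y=0) = 0.9797
  Y=1: P(Y=1) = 0.311, P(X|Y=1) = (92/311, 209/311, 10/311) → H(X|Y=1) = 1.0646
  Y=2: P(Y=2) = 0.449, P(X|Y=2) = (87/449, 195/449, 167/449) → H(X|Y=2) = 1.5120
H(X|Y) = 0.240·0.9797 + 0.311·1.0646 + 0.449·1.5120 = 1.2451 bits

I(X;Y) = H(X) - H(X|Y) = 1.5253 - 1.2451 = 0.2802 bits

Cross-check via I(X;Y) = H(X) + H(Y) - H(X,Y): computing H(Y) from the column sums and H(X,Y) from the 9 cells in the same way gives H(Y) = 1.5369 bits and H(X,Y) = 2.7820 bits, so
I(X;Y) = 1.5253 + 1.5369 - 2.7820 = 0.2802 bits ✓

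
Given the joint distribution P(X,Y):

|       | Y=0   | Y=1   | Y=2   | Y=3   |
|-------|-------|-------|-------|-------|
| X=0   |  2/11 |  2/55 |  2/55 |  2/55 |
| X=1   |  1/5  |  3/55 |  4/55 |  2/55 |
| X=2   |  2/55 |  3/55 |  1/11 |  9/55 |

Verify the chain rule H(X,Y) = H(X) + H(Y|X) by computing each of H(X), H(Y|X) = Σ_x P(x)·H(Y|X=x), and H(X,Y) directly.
H(X) = 1.5786 bits, H(Y|X) = 1.6769 bits, H(X,Y) = 3.2555 bits

Marginal of X (row sums):
  P(X=0) = 2/11 + 2/55 + 2/55 + 2/55 = 16/55
  P(X=1) = 1/5 + 3/55 + 4/55 + 2/55 = 4/11
  P(X=2) = 2/55 + 3/55 + 1/11 + 9/55 = 19/55
H(X) = -[(16/55)·log₂(16/55) + (4/11)·log₂(4/11) + (19/55)·log₂(19/55)]
  = 0.51821 + 0.53070 + 0.52973 = 1.5786 bits

H(Y|X) = Σ_x P(x)·H(Y|X=x):
  X=0: P(X=0) = 16/55, P(Y|X=0) = (5/8, 1/8, 1/8, 1/8) → H(Y|X=0) = 1.54879
  X=1: P(X=1) = 4/11, P(Y|X=1) = (11/20, 3/20, 1/5, 1/10) → H(Y|X=1) = 1.68150
  X=2: P(X=2) = 19/55, P(Y|X=2) = (2/19, 3/19, 5/19, 9/19) → H(Y|X=2) = 1.77983
H(Y|X) = (16/55)·1.54879 + (4/11)·1.68150 + (19/55)·1.77983 = 1.6769 bits

H(X,Y) = -Σ_{x,y} P(x,y) log₂ P(x,y). Per-cell terms -P(x,y)·log₂P(x,y):
  X=0: 0.44717, 0.17387, 0.17387, 0.17387
  X=1: 0.46439, 0.22889, 0.27501, 0.17387
  X=2: 0.17387, 0.22889, 0.31449, 0.42733
Sum of the 12 terms: H(X,Y) = 3.2555 bits

Chain rule check:
  H(X) + H(Y|X) = 1.5786 + 1.6769 = 3.2555 bits
  H(X,Y) = 3.2555 bits
✓ Chain rule verified.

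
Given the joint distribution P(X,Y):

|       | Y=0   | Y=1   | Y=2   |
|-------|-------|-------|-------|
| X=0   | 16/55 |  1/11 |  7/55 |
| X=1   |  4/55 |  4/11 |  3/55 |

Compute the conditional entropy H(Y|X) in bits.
1.2461 bits

H(Y|X) = H(X,Y) - H(X)

H(X,Y) = -Σ_{x,y} P(x,y) log₂ P(x,y). Per-cell terms -P(x,y)·log₂P(x,y):
  X=0: 0.518214, 0.314494, 0.378510
  X=1: 0.275008, 0.530702, 0.228894
Sum of the 6 terms: H(X,Y) = 2.24582 bits

Marginal of X (row sums):
  P(X=0) = 16/55 + 1/11 + 7/55 = 28/55
  P(X=1) = 4/55 + 4/11 + 3/55 = 27/55
H(X) = -[(28/55)·log₂(28/55) + (27/55)·log₂(27/55)]
  = 0.495857 + 0.503905 = 0.99976 bits

H(Y|X) = H(X,Y) - H(X) = 2.24582 - 0.99976 = 1.2461 bits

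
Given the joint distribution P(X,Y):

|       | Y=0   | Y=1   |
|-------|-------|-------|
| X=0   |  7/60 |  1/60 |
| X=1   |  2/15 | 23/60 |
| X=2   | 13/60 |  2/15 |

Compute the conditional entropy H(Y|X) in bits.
0.8337 bits

H(Y|X) = H(X,Y) - H(X)

H(X,Y) = -Σ_{x,y} P(x,y) log₂ P(x,y). Per-cell terms -P(x,y)·log₂P(x,y):
  X=0: 0.3616, 0.0984
  X=1: 0.3876, 0.5303
  X=2: 0.4781, 0.3876
Sum of the 6 terms: H(X,Y) = 2.2436 bits

Marginal of X (row sums):
  P(X=0) = 7/60 + 1/60 = 2/15
  P(X=1) = 2/15 + 23/60 = 31/60
  P(X=2) = 13/60 + 2/15 = 7/20
H(X) = -[(2/15)·log₂(2/15) + (31/60)·log₂(31/60) + (7/20)·log₂(7/20)]
  = 0.3876 + 0.4922 + 0.5301 = 1.4099 bits

H(Y|X) = H(X,Y) - H(X) = 2.2436 - 1.4099 = 0.8337 bits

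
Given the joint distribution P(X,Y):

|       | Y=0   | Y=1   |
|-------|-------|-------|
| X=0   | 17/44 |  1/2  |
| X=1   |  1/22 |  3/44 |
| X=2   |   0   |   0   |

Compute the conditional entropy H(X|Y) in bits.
0.5104 bits

H(X|Y) = H(X,Y) - H(Y)

H(X,Y) = -Σ_{x,y} P(x,y) log₂ P(x,y). Per-cell terms -P(x,y)·log₂P(x,y):
  X=0: 0.530079, 0.500000
  X=1: 0.202701, 0.264168
  X=2: 0.000000, 0.000000
  (cells with P = 0 contribute 0)
Sum of the 6 terms: H(X,Y) = 1.49695 bits

Marginal of Y (column sums):
  P(Y=0) = 17/44 + 1/22 + 0 = 19/44
  P(Y=1) = 1/2 + 3/44 + 0 = 25/44
H(Y) = -[(19/44)·log₂(19/44) + (25/44)·log₂(25/44)]
  = 0.523149 + 0.463395 = 0.98654 bits

H(X|Y) = H(X,Y) - H(Y) = 1.49695 - 0.98654 = 0.5104 bits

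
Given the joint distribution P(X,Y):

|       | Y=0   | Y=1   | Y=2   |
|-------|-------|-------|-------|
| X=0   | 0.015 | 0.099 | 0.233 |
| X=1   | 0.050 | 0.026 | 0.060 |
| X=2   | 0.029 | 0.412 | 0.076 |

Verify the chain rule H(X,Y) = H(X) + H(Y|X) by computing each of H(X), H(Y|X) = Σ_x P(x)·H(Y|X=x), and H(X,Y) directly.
H(X) = 1.4134 bits, H(Y|X) = 1.0518 bits, H(X,Y) = 2.4651 bits

Marginal of X (row sums):
  P(X=0) = 0.015 + 0.099 + 0.233 = 0.347
  P(X=1) = 0.050 + 0.026 + 0.060 = 0.136
  P(X=2) = 0.029 + 0.412 + 0.076 = 0.517
H(X) = -[0.347·log₂(0.347) + 0.136·log₂(0.136) + 0.517·log₂(0.517)]
  = 0.52987 + 0.39145 + 0.49206 = 1.4134 bits

H(Y|X) = Σ_x P(x)·H(Y|X=x):
  X=0: P(X=0) = 0.347, P(Y|X=0) = (15/347, 99/347, 233/347) → H(Y|X=0) = 1.09797
  X=1: P(X=1) = 0.136, P(Y|X=1) = (25/68, 13/68, 15/34) → H(Y|X=1) = 1.50792
  X=2: P(X=2) = 0.517, P(Y|X=2) = (29/517, 412/517, 76/517) → H(Y|X=2) = 0.90075
H(Y|X) = 0.347·1.09797 + 0.136·1.50792 + 0.517·0.90075 = 1.0518 bits

H(X,Y) = -Σ_{x,y} P(x,y) log₂ P(x,y). Per-cell terms -P(x,y)·log₂P(x,y):
  X=0: 0.09088, 0.33031, 0.48967
  X=1: 0.21610, 0.13690, 0.24353
  X=2: 0.14813, 0.52706, 0.28256
Sum of the 9 terms: H(X,Y) = 2.4651 bits

Chain rule check:
  H(X) + H(Y|X) = 1.4134 + 1.0518 = 2.4652 bits
  H(X,Y) = 2.4651 bits
✓ Chain rule verified (Δ = 0.0001 is 4-dp rounding noise: each of the three values was rounded independently).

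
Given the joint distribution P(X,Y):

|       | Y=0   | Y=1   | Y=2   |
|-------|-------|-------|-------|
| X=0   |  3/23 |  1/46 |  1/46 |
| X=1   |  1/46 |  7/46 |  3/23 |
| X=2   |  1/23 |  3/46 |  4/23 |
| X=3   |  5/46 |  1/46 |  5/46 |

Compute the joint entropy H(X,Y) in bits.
3.2487 bits

H(X,Y) = -Σ_{x,y} P(x,y) log₂ P(x,y). Per-cell terms -P(x,y)·log₂P(x,y):
  X=0: 0.38330, 0.12008, 0.12008
  X=1: 0.12008, 0.41334, 0.38330
  X=2: 0.19668, 0.25687, 0.43888
  X=3: 0.34800, 0.12008, 0.34800
Sum of the 12 terms: H(X,Y) = 3.2487 bits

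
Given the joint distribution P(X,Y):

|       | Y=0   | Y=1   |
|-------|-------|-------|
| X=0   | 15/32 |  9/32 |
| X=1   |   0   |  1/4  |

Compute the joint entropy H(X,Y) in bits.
1.5271 bits

H(X,Y) = -Σ_{x,y} P(x,y) log₂ P(x,y). Per-cell terms -P(x,y)·log₂P(x,y):
  X=0: 0.5124, 0.5147
  X=1: 0.0000, 0.5000
  (cells with P = 0 contribute 0)
Sum of the 4 terms: H(X,Y) = 1.5271 bits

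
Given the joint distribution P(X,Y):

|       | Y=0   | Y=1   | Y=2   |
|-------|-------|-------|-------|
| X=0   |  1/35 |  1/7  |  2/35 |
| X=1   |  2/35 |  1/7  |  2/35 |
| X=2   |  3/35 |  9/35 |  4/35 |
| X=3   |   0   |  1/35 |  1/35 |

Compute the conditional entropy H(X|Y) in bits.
1.7135 bits

H(X|Y) = H(X,Y) - H(Y)

H(X,Y) = -Σ_{x,y} P(x,y) log₂ P(x,y). Per-cell terms -P(x,y)·log₂P(x,y):
  X=0: 0.1465509, 0.4010507, 0.2359590
  X=1: 0.2359590, 0.4010507, 0.2359590
  X=2: 0.3037989, 0.5038349, 0.3576323
  X=3: 0.0000000, 0.1465509, 0.1465509
  (cells with P = 0 contribute 0)
Sum of the 12 terms: H(X,Y) = 3.114897 bits

Marginal of Y (column sums):
  P(Y=0) = 1/35 + 2/35 + 3/35 + 0 = 6/35
  P(Y=1) = 1/7 + 1/7 + 9/35 + 1/35 = 4/7
  P(Y=2) = 2/35 + 2/35 + 4/35 + 1/35 = 9/35
H(Y) = -[(6/35)·log₂(6/35) + (4/7)·log₂(4/7) + (9/35)·log₂(9/35)]
  = 0.4361692 + 0.4613457 + 0.5038349 = 1.401350 bits

H(X|Y) = H(X,Y) - H(Y) = 3.114897 - 1.401350 = 1.7135 bits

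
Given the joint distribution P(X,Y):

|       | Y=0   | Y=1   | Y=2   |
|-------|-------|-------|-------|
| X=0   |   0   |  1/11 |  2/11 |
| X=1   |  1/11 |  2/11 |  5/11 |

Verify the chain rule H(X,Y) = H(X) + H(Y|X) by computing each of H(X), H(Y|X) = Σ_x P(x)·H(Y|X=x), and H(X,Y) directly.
H(X) = 0.8454 bits, H(Y|X) = 1.1950 bits, H(X,Y) = 2.0404 bits

Marginal of X (row sums):
  P(X=0) = 0 + 1/11 + 2/11 = 3/11
  P(X=1) = 1/11 + 2/11 + 5/11 = 8/11
H(X) = -[(3/11)·log₂(3/11) + (8/11)·log₂(8/11)]
  = 0.511219 + 0.334132 = 0.8454 bits

H(Y|X) = Σ_x P(x)·H(Y|X=x):
  X=0: P(X=0) = 3/11, P(Y|X=0) = (0, 1/3, 2/3) → H(Y|X=0) = 0.918296
  X=1: P(X=1) = 8/11, P(Y|X=1) = (1/8, 1/4, 5/8) → H(Y|X=1) = 1.298795
H(Y|X) = (3/11)·0.918296 + (8/11)·1.298795 = 1.1950 bits

H(X,Y) = -Σ_{x,y} P(x,y) log₂ P(x,y). Per-cell terms -P(x,y)·log₂P(x,y):
  X=0: 0.000000, 0.314494, 0.447169
  X=1: 0.314494, 0.447169, 0.517047
  (cells with P = 0 contribute 0)
Sum of the 6 terms: H(X,Y) = 2.0404 bits

Chain rule check:
  H(X) + H(Y|X) = 0.8454 + 1.1950 = 2.0404 bits
  H(X,Y) = 2.0404 bits
✓ Chain rule verified.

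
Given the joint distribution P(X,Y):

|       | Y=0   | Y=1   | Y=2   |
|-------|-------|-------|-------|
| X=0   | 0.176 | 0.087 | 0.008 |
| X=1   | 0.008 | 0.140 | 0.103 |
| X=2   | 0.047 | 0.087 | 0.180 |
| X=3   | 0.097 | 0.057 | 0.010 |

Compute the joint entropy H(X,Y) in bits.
3.1816 bits

H(X,Y) = -Σ_{x,y} P(x,y) log₂ P(x,y). Per-cell terms -P(x,y)·log₂P(x,y):
  X=0: 0.44112, 0.30649, 0.05573
  X=1: 0.05573, 0.39711, 0.33777
  X=2: 0.20733, 0.30649, 0.44531
  X=3: 0.32649, 0.23557, 0.06644
Sum of the 12 terms: H(X,Y) = 3.1816 bits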